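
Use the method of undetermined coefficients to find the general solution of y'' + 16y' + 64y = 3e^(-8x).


Characteristic polynomial (r + 8)² = 0; repeated root r = -8.
y_h = (C₁ + C₂x)e^(-8x). Forcing matches the repeated root (resonance), so try y_p = Ax² e^(-8x).
Substitute and solve for A: 2A = 3, so A = 3/2.
General solution: y = (C₁ + C₂x + (3/2)x²)e^(-8x).


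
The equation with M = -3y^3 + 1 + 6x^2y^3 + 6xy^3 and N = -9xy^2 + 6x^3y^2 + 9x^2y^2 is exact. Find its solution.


Check exactness: ∂M/∂y = -9y^2 + 18x^2y^2 + 18xy^2 and ∂N/∂x = -9y^2 + 18x^2y^2 + 18xy^2; equal, so the equation is exact.
Integrate M with respect to x (treating y as constant): ∫M dx = -3xy^3 + x + 2x^3y^3 + 3x^2y^3 + h(y).
Differentiate w.r.t. y and set equal to N: all terms match, so h'(y) = 0 and h is a constant absorbed into C.
General solution: -3xy^3 + x + 2x^3y^3 + 3x^2y^3 = C.


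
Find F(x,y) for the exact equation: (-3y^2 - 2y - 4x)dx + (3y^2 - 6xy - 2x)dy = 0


Check exactness: ∂M/∂y = -6y - 2 and ∂N/∂x = -6y - 2; equal, so the equation is exact.
Integrate M with respect to x (treating y as constant): ∫M dx = -3xy^2 - 2xy - 2x^2 + h(y).
Differentiate w.r.t. y and set equal to N: the x-dependent terms already match, leaving h'(y) = 3y^2. Integrate: h(y) = y^3.
So F(x,y) = y^3 - 3xy^2 - 2xy - 2x^2.
General solution: y^3 - 3xy^2 - 2xy - 2x^2 = C.


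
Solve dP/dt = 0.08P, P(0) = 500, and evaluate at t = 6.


The ODE dP/dt = 0.08P has solution P(t) = P(0)e^(0.08t).
Substitute P(0) = 500 and t = 6: P(6) = 500 e^(0.48) ≈ 808.


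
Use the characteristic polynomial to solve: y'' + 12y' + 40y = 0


Characteristic equation: r² + 12r + 40 = 0.
Discriminant is negative; roots r = -6 ± 2i (complex conjugate pair).
General solution uses e^(α x)(C₁ cos(β x) + C₂ sin(β x)): y = e^(-6x)(C₁cos(2x) + C₂sin(2x)).


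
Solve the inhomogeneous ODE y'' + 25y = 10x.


Homogeneous: r² + 25 = 0 ⇒ r = ±5i, y_h = C₁cos(5x) + C₂sin(5x).
Polynomial forcing; try y_p = Ax + B. Then y_p'' + 25 y_p = 25(Ax + B) = 10x, so B = 0 and A = 2/5.
General solution: y = C₁cos(5x) + C₂sin(5x) + (2/5)x.


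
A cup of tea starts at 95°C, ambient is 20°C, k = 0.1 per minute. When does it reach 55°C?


From T(t) = T_a + (T₀ - T_a)e^(-kt), set T(t) = 55:
(55 - 20) / (95 - 20) = e^(-0.1t), so t = -ln(0.467)/0.1 ≈ 7.6 minutes.


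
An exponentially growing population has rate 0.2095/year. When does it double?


Exponential growth: P(t) = P₀ e^(0.2095t). Set P(t)/P₀ = 2: e^(0.2095t) = 2.
Solve: t = ln(2)/0.2095 ≈ 3.31 years.


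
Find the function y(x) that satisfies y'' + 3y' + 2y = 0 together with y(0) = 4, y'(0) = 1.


Characteristic roots of r² + 3r + 2 = 0 are -1, -2.
General solution y = c₁ e^(-x) + c₂ e^(-2x).
Apply y(0) = 4: c₁ + c₂ = 4. Apply y'(0) = 1: -1 c₁ - 2 c₂ = 1.
Solve: c₁ = 9, c₂ = -5.
Particular solution: y = 9e^(-x) - 5e^(-2x).


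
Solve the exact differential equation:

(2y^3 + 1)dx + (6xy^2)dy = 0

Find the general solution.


Check exactness: ∂M/∂y = 6y^2 and ∂N/∂x = 6y^2; equal, so the equation is exact.
Integrate M with respect to x (treating y as constant): ∫M dx = 2xy^3 + x + h(y).
Differentiate w.r.t. y and set equal to N: all terms match, so h'(y) = 0 and h is a constant absorbed into C.
General solution: 2xy^3 + x = C.


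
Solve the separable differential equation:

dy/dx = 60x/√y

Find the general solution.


Separate: √y dy = 60x dx.
Integrate: (2/3)y^(3/2) = 30x² + C.


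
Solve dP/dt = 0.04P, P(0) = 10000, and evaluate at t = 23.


The ODE dP/dt = 0.04P has solution P(t) = P(0)e^(0.04t).
Substitute P(0) = 10000 and t = 23: P(23) = 10000 e^(0.92) ≈ 25093.


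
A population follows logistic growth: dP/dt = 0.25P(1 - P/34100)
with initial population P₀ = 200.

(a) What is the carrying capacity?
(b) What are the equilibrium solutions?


Logistic ODE dP/dt = 0.25P(1 - P/34100) has equilibria where dP/dt = 0, i.e. P = 0 or P = 34100.
The coefficient (1 - P/K) = 0 when P = K, identifying K = 34100 as the carrying capacity.
(a) K = 34100; (b) equilibria P = 0 and P = 34100.


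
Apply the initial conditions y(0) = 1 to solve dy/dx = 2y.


General solution of y' = 2y is y = Ce^(2x).
Apply y(0) = 1: C = 1.
Particular solution: y = e^(2x).


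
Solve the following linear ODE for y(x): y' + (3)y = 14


P(x) = 3, Q(x) = 14; integrating factor μ = e^(3x).
(μ y)' = 14e^(3x) ⇒ μ y = (14/3)e^(3x) + C.
Divide by μ: y = 14/3 + Ce^(-3x).


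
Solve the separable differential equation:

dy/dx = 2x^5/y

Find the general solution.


Separate variables: y dy = 2x^5 dx.
Integrate both sides: y²/2 = (1/3)x^6 + C₀.
Multiply by 2: y² = (2/3)x^6 + C.


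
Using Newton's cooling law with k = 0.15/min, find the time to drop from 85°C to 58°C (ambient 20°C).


From T(t) = T_a + (T₀ - T_a)e^(-kt), set T(t) = 58:
(58 - 20) / (85 - 20) = e^(-0.15t), so t = -ln(0.585)/0.15 ≈ 3.6 minutes.


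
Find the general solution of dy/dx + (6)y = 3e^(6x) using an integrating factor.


P(x) = 6 ⇒ μ = e^(6x).
(μ y)' = 3e^(12x) ⇒ μ y = (3/12)e^(12x) + C.
Divide by μ: y = (1/4)e^(6x) + Ce^(-6x).


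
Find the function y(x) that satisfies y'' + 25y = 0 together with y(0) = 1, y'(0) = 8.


Characteristic roots of r² + 25 = 0 are ±5i, so y = C₁cos(5x) + C₂sin(5x).
Apply y(0) = 1: C₁ = 1. Differentiate and apply y'(0) = 8: 5·C₂ = 8, so C₂ = 8/5.
Particular solution: y = cos(5x) + (8/5)sin(5x).


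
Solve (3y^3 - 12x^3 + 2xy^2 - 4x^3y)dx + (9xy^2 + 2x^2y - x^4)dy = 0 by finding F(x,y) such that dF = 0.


Check exactness: ∂M/∂y = 9y^2 + 4xy - 4x^3 and ∂N/∂x = 9y^2 + 4xy - 4x^3; equal, so the equation is exact.
Integrate M with respect to x (treating y as constant): ∫M dx = 3xy^3 - 3x^4 + x^2y^2 - x^4y + h(y).
Differentiate w.r.t. y and set equal to N: all terms match, so h'(y) = 0 and h is a constant absorbed into C.
General solution: 3xy^3 - 3x^4 + x^2y^2 - x^4y = C.


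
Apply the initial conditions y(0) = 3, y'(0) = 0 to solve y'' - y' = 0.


Characteristic roots of r² - r = 0 are 1, 0.
General solution y = c₁ e^(x) + c₂.
Apply y(0) = 3: c₁ + c₂ = 3. Apply y'(0) = 0: 1 c₁ + 0 c₂ = 0.
Solve: c₁ = 0, c₂ = 3.
Particular solution: y = 0e^(x) + 3.


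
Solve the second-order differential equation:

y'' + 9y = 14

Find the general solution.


Homogeneous part: r² + 9 = 0 ⇒ r = ±3i, so y_h = C₁cos(3x) + C₂sin(3x).
Try constant y_p = A; plug in: 9A = 14 ⇒ A = 14/9.
General solution: y = C₁cos(3x) + C₂sin(3x) + 14/9.


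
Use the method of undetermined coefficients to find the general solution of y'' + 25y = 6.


Homogeneous part: r² + 25 = 0 ⇒ r = ±5i, so y_h = C₁cos(5x) + C₂sin(5x).
Try constant y_p = A; plug in: 25A = 6 ⇒ A = 6/25.
General solution: y = C₁cos(5x) + C₂sin(5x) + 6/25.


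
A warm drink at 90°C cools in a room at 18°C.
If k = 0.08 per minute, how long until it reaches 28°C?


From T(t) = T_a + (T₀ - T_a)e^(-kt), set T(t) = 28:
(28 - 18) / (90 - 18) = e^(-0.08t), so t = -ln(0.139)/0.08 ≈ 24.7 minutes.


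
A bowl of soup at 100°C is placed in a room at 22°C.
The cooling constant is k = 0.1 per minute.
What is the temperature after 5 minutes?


Newton's law: dT/dt = -k(T - T_a) has solution T(t) = T_a + (T₀ - T_a)e^(-kt).
Plug in T_a = 22, T₀ = 100, k = 0.1, t = 5: T(5) = 22 + (78)e^(-0.50) ≈ 69.3°C.


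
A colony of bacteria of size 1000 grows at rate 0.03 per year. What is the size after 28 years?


The ODE dP/dt = 0.03P has solution P(t) = P(0)e^(0.03t).
Substitute P(0) = 1000 and t = 28: P(28) = 1000 e^(0.84) ≈ 2316.


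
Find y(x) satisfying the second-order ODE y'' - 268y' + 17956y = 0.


Characteristic equation: r² - 268r + 17956 = 0, i.e. (r - 134)² = 0.
Repeated root r = 134; include an x factor for the second linearly independent solution.
General solution: y = (C₁ + C₂x)e^(134x).


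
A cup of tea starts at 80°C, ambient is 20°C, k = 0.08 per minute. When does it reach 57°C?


From T(t) = T_a + (T₀ - T_a)e^(-kt), set T(t) = 57:
(57 - 20) / (80 - 20) = e^(-0.08t), so t = -ln(0.617)/0.08 ≈ 6.0 minutes.


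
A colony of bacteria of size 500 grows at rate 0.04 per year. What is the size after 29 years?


The ODE dP/dt = 0.04P has solution P(t) = P(0)e^(0.04t).
Substitute P(0) = 500 and t = 29: P(29) = 500 e^(1.16) ≈ 1595.


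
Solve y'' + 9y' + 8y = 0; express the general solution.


Characteristic equation: r² + 9r + 8 = 0.
Factor: (r + 8)(r + 1) = 0 ⇒ r = -8, -1 (distinct real).
General solution: y = C₁e^(-8x) + C₂e^(-x).


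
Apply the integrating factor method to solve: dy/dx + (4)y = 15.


P(x) = 4, Q(x) = 15; integrating factor μ = e^(4x).
(μ y)' = 15e^(4x) ⇒ μ y = (15/4)e^(4x) + C.
Divide by μ: y = 15/4 + Ce^(-4x).


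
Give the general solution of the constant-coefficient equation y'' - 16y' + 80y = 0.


Characteristic equation: r² - 16r + 80 = 0.
Discriminant is negative; roots r = 8 ± 4i (complex conjugate pair).
General solution uses e^(α x)(C₁ cos(β x) + C₂ sin(β x)): y = e^(8x)(C₁cos(4x) + C₂sin(4x)).


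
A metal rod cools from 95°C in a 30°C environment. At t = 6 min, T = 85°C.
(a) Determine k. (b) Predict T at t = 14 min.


Newton's law: T(t) = T_a + (T₀ - T_a)e^(-kt).
(a) Use T(6) = 85: (85 - 30)/(95 - 30) = e^(-k·6), so k = -ln(0.846)/6 ≈ 0.0278.
(b) Apply k to t = 14: T(14) = 30 + (65)e^(-0.390) ≈ 74.0°C.


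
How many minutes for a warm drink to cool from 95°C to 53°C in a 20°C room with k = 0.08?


From T(t) = T_a + (T₀ - T_a)e^(-kt), set T(t) = 53:
(53 - 20) / (95 - 20) = e^(-0.08t), so t = -ln(0.440)/0.08 ≈ 10.3 minutes.


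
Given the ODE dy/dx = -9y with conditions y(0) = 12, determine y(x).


General solution of y' = -9y is y = Ce^(-9x).
Apply y(0) = 12: C = 12.
Particular solution: y = 12e^(-9x).


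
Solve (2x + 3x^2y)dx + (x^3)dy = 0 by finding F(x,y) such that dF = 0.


Check exactness: ∂M/∂y = 3x^2 and ∂N/∂x = 3x^2; equal, so the equation is exact.
Integrate M with respect to x (treating y as constant): ∫M dx = x^2 + x^3y + h(y).
Differentiate w.r.t. y and set equal to N: all terms match, so h'(y) = 0 and h is a constant absorbed into C.
General solution: x^2 + x^3y = C.


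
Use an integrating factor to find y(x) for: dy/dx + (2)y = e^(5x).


P(x) = 2 ⇒ μ = e^(2x).
(μ y)' = e^(7x) ⇒ μ y = e^(7x)/7 + C.
Divide by μ: y = (1/7)e^(5x) + Ce^(-2x).


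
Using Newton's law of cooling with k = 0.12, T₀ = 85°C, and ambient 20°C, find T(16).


Newton's law: dT/dt = -k(T - T_a) has solution T(t) = T_a + (T₀ - T_a)e^(-kt).
Plug in T_a = 20, T₀ = 85, k = 0.12, t = 16: T(16) = 20 + (65)e^(-1.92) ≈ 29.5°C.


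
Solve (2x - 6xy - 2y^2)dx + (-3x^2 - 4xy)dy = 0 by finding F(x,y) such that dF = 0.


Check exactness: ∂M/∂y = -6x - 4y and ∂N/∂x = -6x - 4y; equal, so the equation is exact.
Integrate M with respect to x (treating y as constant): ∫M dx = x^2 - 3x^2y - 2xy^2 + h(y).
Differentiate w.r.t. y and set equal to N: all terms match, so h'(y) = 0 and h is a constant absorbed into C.
General solution: x^2 - 3x^2y - 2xy^2 = C.


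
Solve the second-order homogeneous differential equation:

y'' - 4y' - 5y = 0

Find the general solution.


Characteristic equation: r² - 4r - 5 = 0.
Factor: (r - 5)(r + 1) = 0 ⇒ r = 5, -1 (distinct real).
General solution: y = C₁e^(5x) + C₂e^(-x).


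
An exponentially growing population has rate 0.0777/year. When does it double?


Exponential growth: P(t) = P₀ e^(0.0777t). Set P(t)/P₀ = 2: e^(0.0777t) = 2.
Solve: t = ln(2)/0.0777 ≈ 8.92 years.


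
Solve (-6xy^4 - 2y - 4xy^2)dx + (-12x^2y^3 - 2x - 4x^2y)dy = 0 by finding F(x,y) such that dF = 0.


Check exactness: ∂M/∂y = -24xy^3 - 2 - 8xy and ∂N/∂x = -24xy^3 - 2 - 8xy; equal, so the equation is exact.
Integrate M with respect to x (treating y as constant): ∫M dx = -3x^2y^4 - 2xy - 2x^2y^2 + h(y).
Differentiate w.r.t. y and set equal to N: all terms match, so h'(y) = 0 and h is a constant absorbed into C.
General solution: -3x^2y^4 - 2xy - 2x^2y^2 = C.


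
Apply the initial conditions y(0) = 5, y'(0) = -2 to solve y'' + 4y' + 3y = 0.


Characteristic roots of r² + 4r + 3 = 0 are -3, -1.
General solution y = c₁ e^(-3x) + c₂ e^(-x).
Apply y(0) = 5: c₁ + c₂ = 5. Apply y'(0) = -2: -3 c₁ - 1 c₂ = -2.
Solve: c₁ = -3/2, c₂ = 13/2.
Particular solution: y = -(3/2)e^(-3x) + (13/2)e^(-x).


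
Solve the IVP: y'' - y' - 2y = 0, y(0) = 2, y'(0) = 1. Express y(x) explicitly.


Characteristic roots of r² - r - 2 = 0 are -1, 2.
General solution y = c₁ e^(-x) + c₂ e^(2x).
Apply y(0) = 2: c₁ + c₂ = 2. Apply y'(0) = 1: -1 c₁ + 2 c₂ = 1.
Solve: c₁ = 1, c₂ = 1.
Particular solution: y = e^(-x) + e^(2x).


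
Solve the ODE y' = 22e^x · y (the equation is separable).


Separate variables: dy/y = 22e^x dx.
Integrate: ln|y| = 22e^x + C₀.
Exponentiate: y = Ce^(22e^x).


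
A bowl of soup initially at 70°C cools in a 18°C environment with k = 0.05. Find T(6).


Newton's law: dT/dt = -k(T - T_a) has solution T(t) = T_a + (T₀ - T_a)e^(-kt).
Plug in T_a = 18, T₀ = 70, k = 0.05, t = 6: T(6) = 18 + (52)e^(-0.30) ≈ 56.5°C.


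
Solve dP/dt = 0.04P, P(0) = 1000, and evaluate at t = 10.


The ODE dP/dt = 0.04P has solution P(t) = P(0)e^(0.04t).
Substitute P(0) = 1000 and t = 10: P(10) = 1000 e^(0.40) ≈ 1492.


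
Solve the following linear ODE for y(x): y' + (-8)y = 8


P(x) = -8 ⇒ μ = e^(-8x).
(μ y)' = 8e^(-8x) ⇒ μ y = -e^(-8x) + C.
Divide by μ: y = -1 + Ce^(8x).


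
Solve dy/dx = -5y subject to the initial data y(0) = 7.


General solution of y' = -5y is y = Ce^(-5x).
Apply y(0) = 7: C = 7.
Particular solution: y = 7e^(-5x).


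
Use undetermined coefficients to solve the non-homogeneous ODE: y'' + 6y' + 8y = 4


Characteristic roots of r² + 6r + 8 = 0 are -4, -2.
y_h = C₁e^(-4x) + C₂e^(-2x).
Constant forcing; try y_p = A. Then 8A = 4 ⇒ A = 1/2.
General solution: y = C₁e^(-4x) + C₂e^(-2x) + 1/2.


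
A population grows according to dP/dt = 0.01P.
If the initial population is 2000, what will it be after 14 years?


The ODE dP/dt = 0.01P has solution P(t) = P(0)e^(0.01t).
Substitute P(0) = 2000 and t = 14: P(14) = 2000 e^(0.14) ≈ 2301.


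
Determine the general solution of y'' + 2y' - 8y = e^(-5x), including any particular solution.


Characteristic roots of r² + 2r - 8 = 0 are -4, 2.
y_h = C₁e^(-4x) + C₂e^(2x).
Forcing exponent -5 is not a characteristic root; try y_p = Ae^(-5x).
Substitute: A·(25 + (2)·-5 + (-8)) = A·7 = 1, so A = 1/7.
General solution: y = C₁e^(-4x) + C₂e^(2x) + (1/7)e^(-5x).


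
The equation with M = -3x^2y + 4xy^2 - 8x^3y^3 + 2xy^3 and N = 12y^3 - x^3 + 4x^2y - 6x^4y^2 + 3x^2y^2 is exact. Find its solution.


Check exactness: ∂M/∂y = -3x^2 + 8xy - 24x^3y^2 + 6xy^2 and ∂N/∂x = -3x^2 + 8xy - 24x^3y^2 + 6xy^2; equal, so the equation is exact.
Integrate M with respect to x (treating y as constant): ∫M dx = -x^3y + 2x^2y^2 - 2x^4y^3 + x^2y^3 + h(y).
Differentiate w.r.t. y and set equal to N: the x-dependent terms already match, leaving h'(y) = 12y^3. Integrate: h(y) = 3y^4.
So F(x,y) = 3y^4 - x^3y + 2x^2y^2 - 2x^4y^3 + x^2y^3.
General solution: 3y^4 - x^3y + 2x^2y^2 - 2x^4y^3 + x^2y^3 = C.


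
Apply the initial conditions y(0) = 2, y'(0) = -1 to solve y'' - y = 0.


Characteristic roots of r² - 1 = 0 are 1, -1.
General solution y = c₁ e^(x) + c₂ e^(-x).
Apply y(0) = 2: c₁ + c₂ = 2. Apply y'(0) = -1: 1 c₁ - 1 c₂ = -1.
Solve: c₁ = 1/2, c₂ = 3/2.
Particular solution: y = (1/2)e^(x) + (3/2)e^(-x).


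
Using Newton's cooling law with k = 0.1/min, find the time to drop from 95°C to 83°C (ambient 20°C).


From T(t) = T_a + (T₀ - T_a)e^(-kt), set T(t) = 83:
(83 - 20) / (95 - 20) = e^(-0.1t), so t = -ln(0.840)/0.1 ≈ 1.7 minutes.


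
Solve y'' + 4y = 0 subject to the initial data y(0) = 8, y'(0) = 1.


Characteristic roots of r² + 4 = 0 are ±2i, so y = C₁cos(2x) + C₂sin(2x).
Apply y(0) = 8: C₁ = 8. Differentiate and apply y'(0) = 1: 2·C₂ = 1, so C₂ = 1/2.
Particular solution: y = 8cos(2x) + (1/2)sin(2x).


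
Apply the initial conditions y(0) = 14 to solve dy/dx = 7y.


General solution of y' = 7y is y = Ce^(7x).
Apply y(0) = 14: C = 14.
Particular solution: y = 14e^(7x).


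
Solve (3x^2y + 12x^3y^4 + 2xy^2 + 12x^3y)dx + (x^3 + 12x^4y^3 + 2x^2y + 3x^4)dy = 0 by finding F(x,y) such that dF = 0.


Check exactness: ∂M/∂y = 3x^2 + 48x^3y^3 + 4xy + 12x^3 and ∂N/∂x = 3x^2 + 48x^3y^3 + 4xy + 12x^3; equal, so the equation is exact.
Integrate M with respect to x (treating y as constant): ∫M dx = x^3y + 3x^4y^4 + x^2y^2 + 3x^4y + h(y).
Differentiate w.r.t. y and set equal to N: all terms match, so h'(y) = 0 and h is a constant absorbed into C.
General solution: x^3y + 3x^4y^4 + x^2y^2 + 3x^4y = C.


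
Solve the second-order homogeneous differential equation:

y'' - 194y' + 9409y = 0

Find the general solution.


Characteristic equation: r² - 194r + 9409 = 0, i.e. (r - 97)² = 0.
Repeated root r = 97; include an x factor for the second linearly independent solution.
General solution: y = (C₁ + C₂x)e^(97x).


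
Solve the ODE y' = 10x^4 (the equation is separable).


Integrate both sides with respect to x: y = ∫ 10x^4 dx = 2x^5 + C.


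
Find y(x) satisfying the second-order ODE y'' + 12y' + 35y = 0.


Characteristic equation: r² + 12r + 35 = 0.
Factor: (r + 5)(r + 7) = 0 ⇒ r = -5, -7 (distinct real).
General solution: y = C₁e^(-5x) + C₂e^(-7x).


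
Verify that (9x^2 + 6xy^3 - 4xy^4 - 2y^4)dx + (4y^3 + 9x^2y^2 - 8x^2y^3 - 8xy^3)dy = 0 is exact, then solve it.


Check exactness: ∂M/∂y = 18xy^2 - 16xy^3 - 8y^3 and ∂N/∂x = 18xy^2 - 16xy^3 - 8y^3; equal, so the equation is exact.
Integrate M with respect to x (treating y as constant): ∫M dx = 3x^3 + 3x^2y^3 - 2x^2y^4 - 2xy^4 + h(y).
Differentiate w.r.t. y and set equal to N: the x-dependent terms already match, leaving h'(y) = 4y^3. Integrate: h(y) = y^4.
So F(x,y) = y^4 + 3x^3 + 3x^2y^3 - 2x^2y^4 - 2xy^4.
General solution: y^4 + 3x^3 + 3x^2y^3 - 2x^2y^4 - 2xy^4 = C.


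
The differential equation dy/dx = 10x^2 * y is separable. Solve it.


Separate variables: dy/y = 10x^2 dx.
Integrate: ln|y| = (10/3)x^3 + C₀.
Exponentiate: y = Ce^((10/3)x^3).


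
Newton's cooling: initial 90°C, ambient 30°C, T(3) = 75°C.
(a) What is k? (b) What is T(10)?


Newton's law: T(t) = T_a + (T₀ - T_a)e^(-kt).
(a) Use T(3) = 75: (75 - 30)/(90 - 30) = e^(-k·3), so k = -ln(0.750)/3 ≈ 0.0959.
(b) Apply k to t = 10: T(10) = 30 + (60)e^(-0.959) ≈ 53.0°C.


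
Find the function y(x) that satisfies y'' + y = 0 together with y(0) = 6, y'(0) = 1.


Characteristic roots of r² + 1 = 0 are ±1i, so y = C₁cos(x) + C₂sin(x).
Apply y(0) = 6: C₁ = 6. Differentiate and apply y'(0) = 1: 1·C₂ = 1, so C₂ = 1.
Particular solution: y = 6cos(x) + sin(x).


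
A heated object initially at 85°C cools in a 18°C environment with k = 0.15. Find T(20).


Newton's law: dT/dt = -k(T - T_a) has solution T(t) = T_a + (T₀ - T_a)e^(-kt).
Plug in T_a = 18, T₀ = 85, k = 0.15, t = 20: T(20) = 18 + (67)e^(-3.00) ≈ 21.3°C.


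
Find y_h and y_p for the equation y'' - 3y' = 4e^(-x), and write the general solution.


Characteristic roots of r² - 3r = 0 are 3, 0.
y_h = C₁e^(3x) + C₂.
Forcing exponent -1 is not a characteristic root; try y_p = Ae^(-x).
Substitute: A·(1 + (-3)·-1 + (0)) = A·4 = 4, so A = 1.
General solution: y = C₁e^(3x) + C₂ + e^(-x).


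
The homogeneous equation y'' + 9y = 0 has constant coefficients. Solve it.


Characteristic equation: r² + 9 = 0.
Discriminant is negative; roots r = 0 ± 3i (complex conjugate pair).
General solution uses e^(α x)(C₁ cos(β x) + C₂ sin(β x)): y = C₁cos(3x) + C₂sin(3x).


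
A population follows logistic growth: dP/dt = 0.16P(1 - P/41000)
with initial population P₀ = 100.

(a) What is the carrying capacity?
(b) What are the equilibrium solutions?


Logistic ODE dP/dt = 0.16P(1 - P/41000) has equilibria where dP/dt = 0, i.e. P = 0 or P = 41000.
The coefficient (1 - P/K) = 0 when P = K, identifying K = 41000 as the carrying capacity.
(a) K = 41000; (b) equilibria P = 0 and P = 41000.


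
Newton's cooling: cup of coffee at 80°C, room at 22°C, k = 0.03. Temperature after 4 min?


Newton's law: dT/dt = -k(T - T_a) has solution T(t) = T_a + (T₀ - T_a)e^(-kt).
Plug in T_a = 22, T₀ = 80, k = 0.03, t = 4: T(4) = 22 + (58)e^(-0.12) ≈ 73.4°C.


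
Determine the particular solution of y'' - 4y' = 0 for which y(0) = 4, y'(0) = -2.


Characteristic roots of r² - 4r = 0 are 4, 0.
General solution y = c₁ e^(4x) + c₂.
Apply y(0) = 4: c₁ + c₂ = 4. Apply y'(0) = -2: 4 c₁ + 0 c₂ = -2.
Solve: c₁ = -1/2, c₂ = 9/2.
Particular solution: y = -(1/2)e^(4x) + 9/2.


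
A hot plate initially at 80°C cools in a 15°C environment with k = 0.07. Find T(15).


Newton's law: dT/dt = -k(T - T_a) has solution T(t) = T_a + (T₀ - T_a)e^(-kt).
Plug in T_a = 15, T₀ = 80, k = 0.07, t = 15: T(15) = 15 + (65)e^(-1.05) ≈ 37.7°C.


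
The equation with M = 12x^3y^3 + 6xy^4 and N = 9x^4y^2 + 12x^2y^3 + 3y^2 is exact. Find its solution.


Check exactness: ∂M/∂y = 36x^3y^2 + 24xy^3 and ∂N/∂x = 36x^3y^2 + 24xy^3; equal, so the equation is exact.
Integrate M with respect to x (treating y as constant): ∫M dx = 3x^4y^3 + 3x^2y^4 + h(y).
Differentiate w.r.t. y and set equal to N: the x-dependent terms already match, leaving h'(y) = 3y^2. Integrate: h(y) = y^3.
So F(x,y) = 3x^4y^3 + 3x^2y^4 + y^3.
General solution: 3x^4y^3 + 3x^2y^4 + y^3 = C.


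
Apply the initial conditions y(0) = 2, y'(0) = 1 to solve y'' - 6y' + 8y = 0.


Characteristic roots of r² - 6r + 8 = 0 are 2, 4.
General solution y = c₁ e^(2x) + c₂ e^(4x).
Apply y(0) = 2: c₁ + c₂ = 2. Apply y'(0) = 1: 2 c₁ + 4 c₂ = 1.
Solve: c₁ = 7/2, c₂ = -3/2.
Particular solution: y = (7/2)e^(2x) - (3/2)e^(4x).


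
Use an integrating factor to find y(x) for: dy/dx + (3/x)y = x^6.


P(x) = 3/x ⇒ μ = x^3.
(x^3 y)' = x^9 ⇒ x^3 y = x^10/(10) + C.
Solve for y: y = (1/10)x^7 + C/x^3.


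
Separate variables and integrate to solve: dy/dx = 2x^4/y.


Separate variables: y dy = 2x^4 dx.
Integrate both sides: y²/2 = (2/5)x^5 + C₀.
Multiply by 2: y² = (4/5)x^5 + C.


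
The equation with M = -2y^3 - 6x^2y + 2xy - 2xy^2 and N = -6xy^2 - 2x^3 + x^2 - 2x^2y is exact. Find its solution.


Check exactness: ∂M/∂y = -6y^2 - 6x^2 + 2x - 4xy and ∂N/∂x = -6y^2 - 6x^2 + 2x - 4xy; equal, so the equation is exact.
Integrate M with respect to x (treating y as constant): ∫M dx = -2xy^3 - 2x^3y + x^2y - x^2y^2 + h(y).
Differentiate w.r.t. y and set equal to N: all terms match, so h'(y) = 0 and h is a constant absorbed into C.
General solution: -2xy^3 - 2x^3y + x^2y - x^2y^2 = C.


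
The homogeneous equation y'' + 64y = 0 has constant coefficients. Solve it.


Characteristic equation: r² + 64 = 0.
Discriminant is negative; roots r = 0 ± 8i (complex conjugate pair).
General solution uses e^(α x)(C₁ cos(β x) + C₂ sin(β x)): y = C₁cos(8x) + C₂sin(8x).


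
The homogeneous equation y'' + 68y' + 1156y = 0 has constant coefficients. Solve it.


Characteristic equation: r² + 68r + 1156 = 0, i.e. (r + 34)² = 0.
Repeated root r = -34; include an x factor for the second linearly independent solution.
General solution: y = (C₁ + C₂x)e^(-34x).


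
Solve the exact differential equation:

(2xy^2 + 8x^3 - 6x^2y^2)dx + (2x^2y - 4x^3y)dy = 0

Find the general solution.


Check exactness: ∂M/∂y = 4xy - 12x^2y and ∂N/∂x = 4xy - 12x^2y; equal, so the equation is exact.
Integrate M with respect to x (treating y as constant): ∫M dx = x^2y^2 + 2x^4 - 2x^3y^2 + h(y).
Differentiate w.r.t. y and set equal to N: all terms match, so h'(y) = 0 and h is a constant absorbed into C.
General solution: x^2y^2 + 2x^4 - 2x^3y^2 = C.


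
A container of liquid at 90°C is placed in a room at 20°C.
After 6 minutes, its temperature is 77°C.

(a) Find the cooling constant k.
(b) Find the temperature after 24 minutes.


Newton's law: T(t) = T_a + (T₀ - T_a)e^(-kt).
(a) Use T(6) = 77: (77 - 20)/(90 - 20) = e^(-k·6), so k = -ln(0.814)/6 ≈ 0.0342.
(b) Apply k to t = 24: T(24) = 20 + (70)e^(-0.822) ≈ 50.8°C.


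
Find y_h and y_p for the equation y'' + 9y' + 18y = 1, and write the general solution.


Characteristic roots of r² + 9r + 18 = 0 are -6, -3.
y_h = C₁e^(-6x) + C₂e^(-3x).
Constant forcing; try y_p = A. Then 18A = 1 ⇒ A = 1/18.
General solution: y = C₁e^(-6x) + C₂e^(-3x) + 1/18.


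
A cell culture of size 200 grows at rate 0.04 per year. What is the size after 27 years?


The ODE dP/dt = 0.04P has solution P(t) = P(0)e^(0.04t).
Substitute P(0) = 200 and t = 27: P(27) = 200 e^(1.08) ≈ 589.


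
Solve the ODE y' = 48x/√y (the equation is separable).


Separate: √y dy = 48x dx.
Integrate: (2/3)y^(3/2) = 24x² + C.


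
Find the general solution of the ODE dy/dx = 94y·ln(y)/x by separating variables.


Separate: dy/[y ln(y)] = 94 dx/x.
Substitute u = ln(y): du/u = 94 dx/x.
Integrate: ln|ln(y)| = 94ln|x| + C₀, hence ln(y) = C·x^94.


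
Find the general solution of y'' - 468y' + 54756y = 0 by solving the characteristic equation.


Characteristic equation: r² - 468r + 54756 = 0, i.e. (r - 234)² = 0.
Repeated root r = 234; include an x factor for the second linearly independent solution.
General solution: y = (C₁ + C₂x)e^(234x).


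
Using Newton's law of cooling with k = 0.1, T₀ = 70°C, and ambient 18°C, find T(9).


Newton's law: dT/dt = -k(T - T_a) has solution T(t) = T_a + (T₀ - T_a)e^(-kt).
Plug in T_a = 18, T₀ = 70, k = 0.1, t = 9: T(9) = 18 + (52)e^(-0.90) ≈ 39.1°C.


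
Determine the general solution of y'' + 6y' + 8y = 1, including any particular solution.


Characteristic roots of r² + 6r + 8 = 0 are -2, -4.
y_h = C₁e^(-2x) + C₂e^(-4x).
Constant forcing; try y_p = A. Then 8A = 1 ⇒ A = 1/8.
General solution: y = C₁e^(-2x) + C₂e^(-4x) + 1/8.


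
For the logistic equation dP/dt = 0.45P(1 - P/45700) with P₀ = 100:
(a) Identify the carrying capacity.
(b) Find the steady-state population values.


Logistic ODE dP/dt = 0.45P(1 - P/45700) has equilibria where dP/dt = 0, i.e. P = 0 or P = 45700.
The coefficient (1 - P/K) = 0 when P = K, identifying K = 45700 as the carrying capacity.
(a) K = 45700; (b) equilibria P = 0 and P = 45700.


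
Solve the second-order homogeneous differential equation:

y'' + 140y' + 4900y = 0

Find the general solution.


Characteristic equation: r² + 140r + 4900 = 0, i.e. (r + 70)² = 0.
Repeated root r = -70; include an x factor for the second linearly independent solution.
General solution: y = (C₁ + C₂x)e^(-70x).


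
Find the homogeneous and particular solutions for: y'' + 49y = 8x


Homogeneous: r² + 49 = 0 ⇒ r = ±7i, y_h = C₁cos(7x) + C₂sin(7x).
Polynomial forcing; try y_p = Ax + B. Then y_p'' + 49 y_p = 49(Ax + B) = 8x, so B = 0 and A = 8/49.
General solution: y = C₁cos(7x) + C₂sin(7x) + (8/49)x.


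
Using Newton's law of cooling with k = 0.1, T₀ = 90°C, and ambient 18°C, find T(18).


Newton's law: dT/dt = -k(T - T_a) has solution T(t) = T_a + (T₀ - T_a)e^(-kt).
Plug in T_a = 18, T₀ = 90, k = 0.1, t = 18: T(18) = 18 + (72)e^(-1.80) ≈ 29.9°C.


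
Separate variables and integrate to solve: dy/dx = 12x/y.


Separate variables: y dy = 12x dx.
Integrate both sides: y²/2 = 6x^2 + C₀.
Multiply by 2: y² = 12x^2 + C.


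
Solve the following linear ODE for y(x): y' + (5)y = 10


P(x) = 5, Q(x) = 10; integrating factor μ = e^(5x).
(μ y)' = 10e^(5x) ⇒ μ y = 2e^(5x) + C.
Divide by μ: y = 2 + Ce^(-5x).


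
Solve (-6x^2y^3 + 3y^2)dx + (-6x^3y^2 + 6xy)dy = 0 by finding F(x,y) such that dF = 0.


Check exactness: ∂M/∂y = -18x^2y^2 + 6y and ∂N/∂x = -18x^2y^2 + 6y; equal, so the equation is exact.
Integrate M with respect to x (treating y as constant): ∫M dx = -2x^3y^3 + 3xy^2 + h(y).
Differentiate w.r.t. y and set equal to N: all terms match, so h'(y) = 0 and h is a constant absorbed into C.
General solution: -2x^3y^3 + 3xy^2 = C.


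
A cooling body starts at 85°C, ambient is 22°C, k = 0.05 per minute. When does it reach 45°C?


From T(t) = T_a + (T₀ - T_a)e^(-kt), set T(t) = 45:
(45 - 22) / (85 - 22) = e^(-0.05t), so t = -ln(0.365)/0.05 ≈ 20.2 minutes.


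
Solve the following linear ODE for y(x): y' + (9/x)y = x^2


P(x) = 9/x ⇒ μ = x^9.
(x^9 y)' = x^11 ⇒ x^9 y = x^12/(12) + C.
Solve for y: y = (1/12)x^3 + C/x^9.


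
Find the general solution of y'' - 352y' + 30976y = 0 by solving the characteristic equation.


Characteristic equation: r² - 352r + 30976 = 0, i.e. (r - 176)² = 0.
Repeated root r = 176; include an x factor for the second linearly independent solution.
General solution: y = (C₁ + C₂x)e^(176x).


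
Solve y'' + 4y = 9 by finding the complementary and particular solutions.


Homogeneous part: r² + 4 = 0 ⇒ r = ±2i, so y_h = C₁cos(2x) + C₂sin(2x).
Try constant y_p = A; plug in: 4A = 9 ⇒ A = 9/4.
General solution: y = C₁cos(2x) + C₂sin(2x) + 9/4.


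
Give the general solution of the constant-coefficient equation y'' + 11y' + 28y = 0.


Characteristic equation: r² + 11r + 28 = 0.
Factor: (r + 4)(r + 7) = 0 ⇒ r = -4, -7 (distinct real).
General solution: y = C₁e^(-4x) + C₂e^(-7x).


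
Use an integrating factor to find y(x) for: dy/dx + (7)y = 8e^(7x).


P(x) = 7 ⇒ μ = e^(7x).
(μ y)' = 8e^(14x) ⇒ μ y = (8/14)e^(14x) + C.
Divide by μ: y = (4/7)e^(7x) + Ce^(-7x).


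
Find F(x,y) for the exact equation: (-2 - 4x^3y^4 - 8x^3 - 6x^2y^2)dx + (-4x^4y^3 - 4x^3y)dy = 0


Check exactness: ∂M/∂y = -16x^3y^3 - 12x^2y and ∂N/∂x = -16x^3y^3 - 12x^2y; equal, so the equation is exact.
Integrate M with respect to x (treating y as constant): ∫M dx = -2x - x^4y^4 - 2x^4 - 2x^3y^2 + h(y).
Differentiate w.r.t. y and set equal to N: all terms match, so h'(y) = 0 and h is a constant absorbed into C.
General solution: -2x - x^4y^4 - 2x^4 - 2x^3y^2 = C.


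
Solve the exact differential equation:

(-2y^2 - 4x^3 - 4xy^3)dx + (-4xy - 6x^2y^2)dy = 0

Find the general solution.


Check exactness: ∂M/∂y = -4y - 12xy^2 and ∂N/∂x = -4y - 12xy^2; equal, so the equation is exact.
Integrate M with respect to x (treating y as constant): ∫M dx = -2xy^2 - x^4 - 2x^2y^3 + h(y).
Differentiate w.r.t. y and set equal to N: all terms match, so h'(y) = 0 and h is a constant absorbed into C.
General solution: -2xy^2 - x^4 - 2x^2y^3 = C.


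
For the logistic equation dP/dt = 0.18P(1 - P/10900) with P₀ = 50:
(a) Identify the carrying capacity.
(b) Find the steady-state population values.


Logistic ODE dP/dt = 0.18P(1 - P/10900) has equilibria where dP/dt = 0, i.e. P = 0 or P = 10900.
The coefficient (1 - P/K) = 0 when P = K, identifying K = 10900 as the carrying capacity.
(a) K = 10900; (b) equilibria P = 0 and P = 10900.


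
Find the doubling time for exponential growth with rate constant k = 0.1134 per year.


Exponential growth: P(t) = P₀ e^(0.1134t). Set P(t)/P₀ = 2: e^(0.1134t) = 2.
Solve: t = ln(2)/0.1134 ≈ 6.11 years.


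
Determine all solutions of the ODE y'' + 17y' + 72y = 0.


Characteristic equation: r² + 17r + 72 = 0.
Factor: (r + 8)(r + 9) = 0 ⇒ r = -8, -9 (distinct real).
General solution: y = C₁e^(-8x) + C₂e^(-9x).


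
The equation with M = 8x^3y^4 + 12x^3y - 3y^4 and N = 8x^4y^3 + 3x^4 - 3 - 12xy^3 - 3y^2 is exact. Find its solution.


Check exactness: ∂M/∂y = 32x^3y^3 + 12x^3 - 12y^3 and ∂N/∂x = 32x^3y^3 + 12x^3 - 12y^3; equal, so the equation is exact.
Integrate M with respect to x (treating y as constant): ∫M dx = 2x^4y^4 + 3x^4y - 3xy^4 + h(y).
Differentiate w.r.t. y and set equal to N: the x-dependent terms already match, leaving h'(y) = -3 - 3y^2. Integrate: h(y) = -3y - y^3.
So F(x,y) = 2x^4y^4 + 3x^4y - 3y - 3xy^4 - y^3.
General solution: 2x^4y^4 + 3x^4y - 3y - 3xy^4 - y^3 = C.


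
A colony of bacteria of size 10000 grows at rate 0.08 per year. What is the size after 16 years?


The ODE dP/dt = 0.08P has solution P(t) = P(0)e^(0.08t).
Substitute P(0) = 10000 and t = 16: P(16) = 10000 e^(1.28) ≈ 35966.


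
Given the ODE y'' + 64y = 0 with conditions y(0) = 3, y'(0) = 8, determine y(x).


Characteristic roots of r² + 64 = 0 are ±8i, so y = C₁cos(8x) + C₂sin(8x).
Apply y(0) = 3: C₁ = 3. Differentiate and apply y'(0) = 8: 8·C₂ = 8, so C₂ = 1.
Particular solution: y = 3cos(8x) + sin(8x).


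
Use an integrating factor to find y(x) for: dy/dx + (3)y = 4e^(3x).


P(x) = 3 ⇒ μ = e^(3x).
(μ y)' = 4e^(6x) ⇒ μ y = (4/6)e^(6x) + C.
Divide by μ: y = (2/3)e^(3x) + Ce^(-3x).


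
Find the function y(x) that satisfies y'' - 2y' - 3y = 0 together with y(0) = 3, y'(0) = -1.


Characteristic roots of r² - 2r - 3 = 0 are -1, 3.
General solution y = c₁ e^(-x) + c₂ e^(3x).
Apply y(0) = 3: c₁ + c₂ = 3. Apply y'(0) = -1: -1 c₁ + 3 c₂ = -1.
Solve: c₁ = 5/2, c₂ = 1/2.
Particular solution: y = (5/2)e^(-x) + (1/2)e^(3x).


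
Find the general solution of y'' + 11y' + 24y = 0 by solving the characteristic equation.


Characteristic equation: r² + 11r + 24 = 0.
Factor: (r + 3)(r + 8) = 0 ⇒ r = -3, -8 (distinct real).
General solution: y = C₁e^(-3x) + C₂e^(-8x).


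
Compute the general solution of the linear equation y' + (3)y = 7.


P(x) = 3, Q(x) = 7; integrating factor μ = e^(3x).
(μ y)' = 7e^(3x) ⇒ μ y = (7/3)e^(3x) + C.
Divide by μ: y = 7/3 + Ce^(-3x).


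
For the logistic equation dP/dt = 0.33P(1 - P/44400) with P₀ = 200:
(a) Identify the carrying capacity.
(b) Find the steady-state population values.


Logistic ODE dP/dt = 0.33P(1 - P/44400) has equilibria where dP/dt = 0, i.e. P = 0 or P = 44400.
The coefficient (1 - P/K) = 0 when P = K, identifying K = 44400 as the carrying capacity.
(a) K = 44400; (b) equilibria P = 0 and P = 44400.


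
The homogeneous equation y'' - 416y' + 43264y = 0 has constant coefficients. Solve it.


Characteristic equation: r² - 416r + 43264 = 0, i.e. (r - 208)² = 0.
Repeated root r = 208; include an x factor for the second linearly independent solution.
General solution: y = (C₁ + C₂x)e^(208x).


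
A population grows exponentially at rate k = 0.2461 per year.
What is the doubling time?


Exponential growth: P(t) = P₀ e^(0.2461t). Set P(t)/P₀ = 2: e^(0.2461t) = 2.
Solve: t = ln(2)/0.2461 ≈ 2.82 years.


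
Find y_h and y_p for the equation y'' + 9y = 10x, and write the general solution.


Homogeneous: r² + 9 = 0 ⇒ r = ±3i, y_h = C₁cos(3x) + C₂sin(3x).
Polynomial forcing; try y_p = Ax + B. Then y_p'' + 9 y_p = 9(Ax + B) = 10x, so B = 0 and A = 10/9.
General solution: y = C₁cos(3x) + C₂sin(3x) + (10/9)x.


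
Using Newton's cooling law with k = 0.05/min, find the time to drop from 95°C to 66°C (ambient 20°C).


From T(t) = T_a + (T₀ - T_a)e^(-kt), set T(t) = 66:
(66 - 20) / (95 - 20) = e^(-0.05t), so t = -ln(0.613)/0.05 ≈ 9.8 minutes.


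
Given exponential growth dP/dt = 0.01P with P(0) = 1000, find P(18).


The ODE dP/dt = 0.01P has solution P(t) = P(0)e^(0.01t).
Substitute P(0) = 1000 and t = 18: P(18) = 1000 e^(0.18) ≈ 1197.


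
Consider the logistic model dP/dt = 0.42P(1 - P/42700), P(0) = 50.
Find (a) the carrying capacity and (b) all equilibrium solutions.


Logistic ODE dP/dt = 0.42P(1 - P/42700) has equilibria where dP/dt = 0, i.e. P = 0 or P = 42700.
The coefficient (1 - P/K) = 0 when P = K, identifying K = 42700 as the carrying capacity.
(a) K = 42700; (b) equilibria P = 0 and P = 42700.


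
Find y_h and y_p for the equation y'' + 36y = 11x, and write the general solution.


Homogeneous: r² + 36 = 0 ⇒ r = ±6i, y_h = C₁cos(6x) + C₂sin(6x).
Polynomial forcing; try y_p = Ax + B. Then y_p'' + 36 y_p = 36(Ax + B) = 11x, so B = 0 and A = 11/36.
General solution: y = C₁cos(6x) + C₂sin(6x) + (11/36)x.


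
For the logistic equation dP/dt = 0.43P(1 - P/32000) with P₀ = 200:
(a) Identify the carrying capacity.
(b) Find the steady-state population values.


Logistic ODE dP/dt = 0.43P(1 - P/32000) has equilibria where dP/dt = 0, i.e. P = 0 or P = 32000.
The coefficient (1 - P/K) = 0 when P = K, identifying K = 32000 as the carrying capacity.
(a) K = 32000; (b) equilibria P = 0 and P = 32000.


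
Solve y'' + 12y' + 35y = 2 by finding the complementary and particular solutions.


Characteristic roots of r² + 12r + 35 = 0 are -5, -7.
y_h = C₁e^(-5x) + C₂e^(-7x).
Constant forcing; try y_p = A. Then 35A = 2 ⇒ A = 2/35.
General solution: y = C₁e^(-5x) + C₂e^(-7x) + 2/35.


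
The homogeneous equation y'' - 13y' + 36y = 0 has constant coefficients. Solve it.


Characteristic equation: r² - 13r + 36 = 0.
Factor: (r - 4)(r - 9) = 0 ⇒ r = 4, 9 (distinct real).
General solution: y = C₁e^(4x) + C₂e^(9x).


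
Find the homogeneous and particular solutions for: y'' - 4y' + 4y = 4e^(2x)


Characteristic polynomial (r - 2)² = 0; repeated root r = 2.
y_h = (C₁ + C₂x)e^(2x). Forcing matches the repeated root (resonance), so try y_p = Ax² e^(2x).
Substitute and solve for A: 2A = 4, so A = 2.
General solution: y = (C₁ + C₂x + 2x²)e^(2x).


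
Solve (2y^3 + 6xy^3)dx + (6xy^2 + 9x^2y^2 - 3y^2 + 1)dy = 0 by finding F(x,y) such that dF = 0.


Check exactness: ∂M/∂y = 6y^2 + 18xy^2 and ∂N/∂x = 6y^2 + 18xy^2; equal, so the equation is exact.
Integrate M with respect to x (treating y as constant): ∫M dx = 2xy^3 + 3x^2y^3 + h(y).
Differentiate w.r.t. y and set equal to N: the x-dependent terms already match, leaving h'(y) = -3y^2 + 1. Integrate: h(y) = -y^3 + y.
So F(x,y) = 2xy^3 + 3x^2y^3 - y^3 + y.
General solution: 2xy^3 + 3x^2y^3 - y^3 + y = C.


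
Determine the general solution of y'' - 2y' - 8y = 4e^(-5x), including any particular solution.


Characteristic roots of r² - 2r - 8 = 0 are 4, -2.
y_h = C₁e^(4x) + C₂e^(-2x).
Forcing exponent -5 is not a characteristic root; try y_p = Ae^(-5x).
Substitute: A·(25 + (-2)·-5 + (-8)) = A·27 = 4, so A = 4/27.
General solution: y = C₁e^(4x) + C₂e^(-2x) + (4/27)e^(-5x).


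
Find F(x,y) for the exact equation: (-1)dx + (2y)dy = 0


Check exactness: ∂M/∂y = 0 and ∂N/∂x = 0; equal, so the equation is exact.
Integrate M with respect to x (treating y as constant): ∫M dx = -x + h(y).
Differentiate w.r.t. y and set equal to N: the x-dependent terms already match, leaving h'(y) = 2y. Integrate: h(y) = y^2.
So F(x,y) = y^2 - x.
General solution: y^2 - x = C.


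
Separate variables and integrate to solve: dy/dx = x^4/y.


Separate variables: y dy = x^4 dx.
Integrate both sides: y²/2 = (1/5)x^5 + C₀.
Multiply by 2: y² = (2/5)x^5 + C.


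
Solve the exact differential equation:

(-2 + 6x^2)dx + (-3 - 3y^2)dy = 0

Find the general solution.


Check exactness: ∂M/∂y = 0 and ∂N/∂x = 0; equal, so the equation is exact.
Integrate M with respect to x (treating y as constant): ∫M dx = -2x + 2x^3 + h(y).
Differentiate w.r.t. y and set equal to N: the x-dependent terms already match, leaving h'(y) = -3 - 3y^2. Integrate: h(y) = -3y - y^3.
So F(x,y) = -3y - 2x - y^3 + 2x^3.
General solution: -3y - 2x - y^3 + 2x^3 = C.


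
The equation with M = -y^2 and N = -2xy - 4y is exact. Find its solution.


Check exactness: ∂M/∂y = -2y and ∂N/∂x = -2y; equal, so the equation is exact.
Integrate M with respect to x (treating y as constant): ∫M dx = -xy^2 + h(y).
Differentiate w.r.t. y and set equal to N: the x-dependent terms already match, leaving h'(y) = -4y. Integrate: h(y) = -2y^2.
So F(x,y) = -xy^2 - 2y^2.
General solution: -xy^2 - 2y^2 = C.
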